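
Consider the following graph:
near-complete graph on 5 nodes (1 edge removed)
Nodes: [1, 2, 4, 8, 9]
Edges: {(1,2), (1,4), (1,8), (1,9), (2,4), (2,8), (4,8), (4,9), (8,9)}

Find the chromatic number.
χ(G) = 4

Clique number ω(G) = 4 (lower bound: χ ≥ ω).
The clique on [1, 4, 8, 9] has size 4, forcing χ ≥ 4, and the coloring below uses 4 colors, so χ(G) = 4.
A valid 4-coloring: color 1: [8]; color 2: [1]; color 3: [4]; color 4: [2, 9].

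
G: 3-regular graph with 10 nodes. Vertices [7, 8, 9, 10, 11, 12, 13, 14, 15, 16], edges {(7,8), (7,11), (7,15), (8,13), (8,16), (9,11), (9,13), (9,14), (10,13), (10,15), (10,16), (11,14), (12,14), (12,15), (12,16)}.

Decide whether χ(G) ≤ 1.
The clique on vertices [9, 11, 14] has size 3 > 1, so it alone needs 3 colors.

No, G is not 1-colorable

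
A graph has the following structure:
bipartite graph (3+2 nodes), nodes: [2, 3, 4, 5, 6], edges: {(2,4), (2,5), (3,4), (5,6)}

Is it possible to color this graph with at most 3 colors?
Yes, G is 3-colorable

A valid 3-coloring: color 1: [2, 3, 6]; color 2: [4, 5].
(χ(G) = 2 ≤ 3.)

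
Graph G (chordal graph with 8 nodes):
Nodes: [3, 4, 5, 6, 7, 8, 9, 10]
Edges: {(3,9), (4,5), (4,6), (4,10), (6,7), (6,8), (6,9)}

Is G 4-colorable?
Yes, G is 4-colorable

A valid 4-coloring: color 1: [3, 5, 6, 10]; color 2: [4, 7, 8, 9].
(χ(G) = 2 ≤ 4.)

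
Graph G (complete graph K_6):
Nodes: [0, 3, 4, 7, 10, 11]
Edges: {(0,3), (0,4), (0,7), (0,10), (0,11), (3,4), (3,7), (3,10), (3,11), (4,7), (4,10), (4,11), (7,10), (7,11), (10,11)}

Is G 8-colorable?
A valid 8-coloring: color 1: [7]; color 2: [0]; color 3: [11]; color 4: [3]; color 5: [4]; color 6: [10].
(χ(G) = 6 ≤ 8.)

Yes, G is 8-colorable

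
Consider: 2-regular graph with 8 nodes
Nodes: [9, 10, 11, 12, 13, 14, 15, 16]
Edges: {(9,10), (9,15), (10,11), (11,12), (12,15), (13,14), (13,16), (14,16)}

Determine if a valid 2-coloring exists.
The clique on vertices [13, 14, 16] has size 3 > 2, so it alone needs 3 colors.

No, G is not 2-colorable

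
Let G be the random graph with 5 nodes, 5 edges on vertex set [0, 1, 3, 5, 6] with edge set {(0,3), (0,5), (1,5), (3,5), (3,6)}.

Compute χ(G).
Clique number ω(G) = 3 (lower bound: χ ≥ ω).
The clique on [0, 3, 5] has size 3, forcing χ ≥ 3, and the coloring below uses 3 colors, so χ(G) = 3.
A valid 3-coloring: color 1: [5, 6]; color 2: [1, 3]; color 3: [0].

χ(G) = 3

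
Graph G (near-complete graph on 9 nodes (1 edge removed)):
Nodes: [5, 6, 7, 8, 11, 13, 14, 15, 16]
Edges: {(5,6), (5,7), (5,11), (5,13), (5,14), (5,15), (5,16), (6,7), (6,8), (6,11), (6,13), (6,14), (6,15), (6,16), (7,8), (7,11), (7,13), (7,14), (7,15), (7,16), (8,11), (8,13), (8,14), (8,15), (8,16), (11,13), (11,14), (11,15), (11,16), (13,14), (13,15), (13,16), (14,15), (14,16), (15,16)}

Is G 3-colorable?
No, G is not 3-colorable

The clique on vertices [6, 7, 8, 11, 13, 14, 15, 16] has size 8 > 3, so it alone needs 8 colors.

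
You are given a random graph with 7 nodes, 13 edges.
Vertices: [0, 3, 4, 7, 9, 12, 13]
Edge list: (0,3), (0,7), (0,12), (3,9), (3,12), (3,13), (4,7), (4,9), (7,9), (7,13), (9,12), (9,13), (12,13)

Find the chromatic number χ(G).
Clique number ω(G) = 4 (lower bound: χ ≥ ω).
The clique on [3, 9, 12, 13] has size 4, forcing χ ≥ 4, and the coloring below uses 4 colors, so χ(G) = 4.
A valid 4-coloring: color 1: [0, 9]; color 2: [3, 7]; color 3: [4, 13]; color 4: [12].

χ(G) = 4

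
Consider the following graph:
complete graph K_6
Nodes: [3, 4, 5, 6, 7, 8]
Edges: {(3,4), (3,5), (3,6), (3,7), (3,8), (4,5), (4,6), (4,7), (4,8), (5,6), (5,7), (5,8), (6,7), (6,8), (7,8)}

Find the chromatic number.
χ(G) = 6

Clique number ω(G) = 6 (lower bound: χ ≥ ω).
The clique on [3, 4, 5, 6, 7, 8] has size 6, forcing χ ≥ 6, and the coloring below uses 6 colors, so χ(G) = 6.
A valid 6-coloring: color 1: [5]; color 2: [7]; color 3: [3]; color 4: [8]; color 5: [6]; color 6: [4].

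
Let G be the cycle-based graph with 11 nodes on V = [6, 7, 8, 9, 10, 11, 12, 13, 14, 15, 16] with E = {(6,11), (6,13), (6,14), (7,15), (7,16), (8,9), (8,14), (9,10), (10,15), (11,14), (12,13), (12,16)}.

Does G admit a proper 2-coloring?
No, G is not 2-colorable

The clique on vertices [6, 11, 14] has size 3 > 2, so it alone needs 3 colors.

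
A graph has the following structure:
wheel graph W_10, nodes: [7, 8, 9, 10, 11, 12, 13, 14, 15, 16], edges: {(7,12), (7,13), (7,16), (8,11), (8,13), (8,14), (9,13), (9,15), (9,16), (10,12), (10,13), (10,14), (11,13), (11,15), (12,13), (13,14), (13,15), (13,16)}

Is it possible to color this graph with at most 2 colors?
No, G is not 2-colorable

The clique on vertices [7, 13, 16] has size 3 > 2, so it alone needs 3 colors.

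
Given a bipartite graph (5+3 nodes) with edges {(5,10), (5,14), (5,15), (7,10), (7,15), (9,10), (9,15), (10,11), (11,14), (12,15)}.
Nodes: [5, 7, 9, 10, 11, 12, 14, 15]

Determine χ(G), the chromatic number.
χ(G) = 2

Clique number ω(G) = 2 (lower bound: χ ≥ ω).
The graph is bipartite (no odd cycle), so 2 colors suffice: χ(G) = 2.
A valid 2-coloring: color 1: [10, 14, 15]; color 2: [5, 7, 9, 11, 12].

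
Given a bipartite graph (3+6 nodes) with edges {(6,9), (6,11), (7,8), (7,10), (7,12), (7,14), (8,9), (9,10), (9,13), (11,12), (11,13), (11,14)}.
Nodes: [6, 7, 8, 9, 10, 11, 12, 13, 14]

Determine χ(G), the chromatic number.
Clique number ω(G) = 2 (lower bound: χ ≥ ω).
The graph is bipartite (no odd cycle), so 2 colors suffice: χ(G) = 2.
A valid 2-coloring: color 1: [7, 9, 11]; color 2: [6, 8, 10, 12, 13, 14].

χ(G) = 2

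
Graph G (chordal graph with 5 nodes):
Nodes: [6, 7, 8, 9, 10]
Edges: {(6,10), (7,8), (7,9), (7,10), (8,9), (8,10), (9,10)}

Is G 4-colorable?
A valid 4-coloring: color 1: [10]; color 2: [6, 8]; color 3: [9]; color 4: [7].
(χ(G) = 4 ≤ 4.)

Yes, G is 4-colorable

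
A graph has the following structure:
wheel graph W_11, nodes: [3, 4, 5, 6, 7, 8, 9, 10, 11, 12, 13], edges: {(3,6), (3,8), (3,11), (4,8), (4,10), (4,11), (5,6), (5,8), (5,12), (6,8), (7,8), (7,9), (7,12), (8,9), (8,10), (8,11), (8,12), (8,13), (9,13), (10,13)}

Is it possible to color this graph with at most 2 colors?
The clique on vertices [3, 8, 11] has size 3 > 2, so it alone needs 3 colors.

No, G is not 2-colorable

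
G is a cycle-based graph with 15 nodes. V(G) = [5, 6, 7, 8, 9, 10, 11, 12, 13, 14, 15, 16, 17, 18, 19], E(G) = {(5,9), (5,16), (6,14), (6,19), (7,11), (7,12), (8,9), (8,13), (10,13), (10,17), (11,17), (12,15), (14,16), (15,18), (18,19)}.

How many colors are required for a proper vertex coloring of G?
χ(G) = 3

Clique number ω(G) = 2 (lower bound: χ ≥ ω).
Odd cycle [6, 19, 18, 15, 12, 7, 11, 17, 10, 13, 8, 9, 5, 16, 14] needs 3 colors (χ ≥ 3).
The coloring below uses 3 colors, so χ(G) = 3.
A valid 3-coloring: color 1: [6, 8, 10, 11, 12, 16, 18]; color 2: [7, 9, 13, 14, 15, 17, 19]; color 3: [5].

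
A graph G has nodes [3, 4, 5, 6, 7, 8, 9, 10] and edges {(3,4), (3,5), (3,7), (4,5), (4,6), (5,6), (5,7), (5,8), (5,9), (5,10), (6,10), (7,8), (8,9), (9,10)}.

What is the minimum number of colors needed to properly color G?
χ(G) = 4

Clique number ω(G) = 3 (lower bound: χ ≥ ω).
Odd cycle [7, 3, 4, 6, 10, 9, 8] needs 3 colors (χ ≥ 3).
Vertex 5 is adjacent to every vertex of [3, 4, 6, 7, 8, 9, 10], which already need 3 colors among themselves, so 5 needs a new color (χ ≥ 4).
The coloring below uses 4 colors, so χ(G) = 4.
A valid 4-coloring: color 1: [5]; color 2: [4, 7, 9]; color 3: [3, 6, 8]; color 4: [10].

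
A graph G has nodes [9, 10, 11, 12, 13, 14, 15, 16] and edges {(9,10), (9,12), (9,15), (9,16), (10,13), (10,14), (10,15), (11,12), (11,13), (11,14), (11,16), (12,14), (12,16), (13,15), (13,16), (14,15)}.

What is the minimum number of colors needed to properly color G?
χ(G) = 4

Clique number ω(G) = 3 (lower bound: χ ≥ ω).
Suppose a proper 3-coloring c exists. The clique [9, 10, 15] takes 3 distinct colors; by symmetry let c(9) = 1, c(10) = 2, c(15) = 3.
- Vertex 13: neighbors [10, 15] already have colors [2, 3] ⇒ c(13) = 1.
- Vertex 14: neighbors [10, 15] already have colors [2, 3] ⇒ c(14) = 1.
- Vertex 11: neighbors [13] already have colors [1]; try each remaining color.
- Case c(11) = 2:
  - Vertex 12: neighbors [9, 11] already have colors [1, 2] ⇒ c(12) = 3.
  - Vertex 16: neighbors [9, 11, 12] already have colors [1, 2, 3] — all 3 colors blocked. Contradiction.
- Case c(11) = 3:
  - Vertex 12: neighbors [9, 11] already have colors [1, 3] ⇒ c(12) = 2.
  - Vertex 16: neighbors [9, 12, 11] already have colors [1, 2, 3] — all 3 colors blocked. Contradiction.
Every case ends in a contradiction, so G has no proper 3-coloring (χ ≥ 4).
The coloring below uses 4 colors, so χ(G) = 4.
A valid 4-coloring: color 1: [11, 15]; color 2: [10, 12]; color 3: [14, 16]; color 4: [9, 13].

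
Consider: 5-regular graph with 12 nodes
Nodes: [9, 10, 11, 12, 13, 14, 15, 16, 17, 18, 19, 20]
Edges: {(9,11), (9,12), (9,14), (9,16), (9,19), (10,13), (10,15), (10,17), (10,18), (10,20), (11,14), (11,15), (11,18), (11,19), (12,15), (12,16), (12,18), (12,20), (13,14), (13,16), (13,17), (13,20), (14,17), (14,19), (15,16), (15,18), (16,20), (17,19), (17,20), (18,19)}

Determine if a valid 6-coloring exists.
Yes, G is 6-colorable

A valid 6-coloring: color 1: [10, 14, 16]; color 2: [13, 15, 19]; color 3: [9, 18, 20]; color 4: [11, 12, 17].
(χ(G) = 4 ≤ 6.)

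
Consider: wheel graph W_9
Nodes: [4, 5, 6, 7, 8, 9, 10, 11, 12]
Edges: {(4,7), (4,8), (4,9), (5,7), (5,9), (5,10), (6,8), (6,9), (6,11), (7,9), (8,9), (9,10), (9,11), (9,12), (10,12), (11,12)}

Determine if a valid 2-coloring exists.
The clique on vertices [4, 8, 9] has size 3 > 2, so it alone needs 3 colors.

No, G is not 2-colorable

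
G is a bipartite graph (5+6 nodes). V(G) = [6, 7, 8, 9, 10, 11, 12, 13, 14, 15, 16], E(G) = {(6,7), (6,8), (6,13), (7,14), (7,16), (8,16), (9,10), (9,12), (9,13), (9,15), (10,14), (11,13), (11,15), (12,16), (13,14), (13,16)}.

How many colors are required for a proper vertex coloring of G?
Clique number ω(G) = 2 (lower bound: χ ≥ ω).
The graph is bipartite (no odd cycle), so 2 colors suffice: χ(G) = 2.
A valid 2-coloring: color 1: [7, 8, 10, 12, 13, 15]; color 2: [6, 9, 11, 14, 16].

χ(G) = 2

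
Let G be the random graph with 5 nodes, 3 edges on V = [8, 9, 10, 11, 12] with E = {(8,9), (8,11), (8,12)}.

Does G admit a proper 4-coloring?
A valid 4-coloring: color 1: [8, 10]; color 2: [9, 11, 12].
(χ(G) = 2 ≤ 4.)

Yes, G is 4-colorable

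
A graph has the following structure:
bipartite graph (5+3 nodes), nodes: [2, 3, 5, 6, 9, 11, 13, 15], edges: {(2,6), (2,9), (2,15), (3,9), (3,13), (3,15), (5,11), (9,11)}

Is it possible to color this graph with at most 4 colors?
A valid 4-coloring: color 1: [5, 6, 9, 13, 15]; color 2: [2, 3, 11].
(χ(G) = 2 ≤ 4.)

Yes, G is 4-colorable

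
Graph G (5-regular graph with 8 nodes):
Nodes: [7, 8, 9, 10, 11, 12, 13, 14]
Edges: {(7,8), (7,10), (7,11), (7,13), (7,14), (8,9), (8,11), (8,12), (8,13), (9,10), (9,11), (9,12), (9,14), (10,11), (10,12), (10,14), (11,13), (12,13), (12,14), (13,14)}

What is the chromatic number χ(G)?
Clique number ω(G) = 4 (lower bound: χ ≥ ω).
The clique on [9, 10, 12, 14] has size 4, forcing χ ≥ 4, and the coloring below uses 4 colors, so χ(G) = 4.
A valid 4-coloring: color 1: [11, 12]; color 2: [7, 9]; color 3: [8, 14]; color 4: [10, 13].

χ(G) = 4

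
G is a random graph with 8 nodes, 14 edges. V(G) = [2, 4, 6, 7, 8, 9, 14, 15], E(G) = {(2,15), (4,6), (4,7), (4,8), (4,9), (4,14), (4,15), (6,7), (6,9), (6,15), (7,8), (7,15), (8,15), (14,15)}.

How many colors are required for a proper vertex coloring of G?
Clique number ω(G) = 4 (lower bound: χ ≥ ω).
The clique on [4, 7, 8, 15] has size 4, forcing χ ≥ 4, and the coloring below uses 4 colors, so χ(G) = 4.
A valid 4-coloring: color 1: [2, 4]; color 2: [9, 15]; color 3: [6, 8, 14]; color 4: [7].

χ(G) = 4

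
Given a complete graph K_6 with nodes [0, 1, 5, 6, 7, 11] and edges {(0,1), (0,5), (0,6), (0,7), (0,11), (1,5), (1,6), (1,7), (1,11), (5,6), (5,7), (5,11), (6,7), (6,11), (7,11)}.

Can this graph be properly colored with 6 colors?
A valid 6-coloring: color 1: [6]; color 2: [7]; color 3: [0]; color 4: [11]; color 5: [1]; color 6: [5].
(χ(G) = 6 ≤ 6.)

Yes, G is 6-colorable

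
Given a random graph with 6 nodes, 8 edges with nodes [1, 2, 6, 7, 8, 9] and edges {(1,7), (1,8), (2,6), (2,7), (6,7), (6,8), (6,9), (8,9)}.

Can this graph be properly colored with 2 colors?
The clique on vertices [6, 8, 9] has size 3 > 2, so it alone needs 3 colors.

No, G is not 2-colorable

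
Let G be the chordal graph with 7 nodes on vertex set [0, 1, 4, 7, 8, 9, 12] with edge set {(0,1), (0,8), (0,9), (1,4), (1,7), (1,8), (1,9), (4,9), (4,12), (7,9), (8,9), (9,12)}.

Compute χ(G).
χ(G) = 4

Clique number ω(G) = 4 (lower bound: χ ≥ ω).
The clique on [0, 1, 8, 9] has size 4, forcing χ ≥ 4, and the coloring below uses 4 colors, so χ(G) = 4.
A valid 4-coloring: color 1: [9]; color 2: [1, 12]; color 3: [4, 7, 8]; color 4: [0].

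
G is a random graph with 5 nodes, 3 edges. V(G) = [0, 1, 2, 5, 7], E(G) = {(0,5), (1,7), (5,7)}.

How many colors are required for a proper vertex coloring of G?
χ(G) = 2

Clique number ω(G) = 2 (lower bound: χ ≥ ω).
The graph is bipartite (no odd cycle), so 2 colors suffice: χ(G) = 2.
A valid 2-coloring: color 1: [1, 2, 5]; color 2: [0, 7].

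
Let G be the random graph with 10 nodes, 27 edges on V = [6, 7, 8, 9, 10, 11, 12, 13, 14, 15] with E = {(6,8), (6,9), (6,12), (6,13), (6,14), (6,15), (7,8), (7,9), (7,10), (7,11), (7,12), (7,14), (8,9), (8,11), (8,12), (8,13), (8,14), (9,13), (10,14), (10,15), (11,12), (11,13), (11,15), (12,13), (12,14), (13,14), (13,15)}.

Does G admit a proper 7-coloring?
A valid 7-coloring: color 1: [7, 13]; color 2: [8, 15]; color 3: [9, 11, 14]; color 4: [6, 10]; color 5: [12].
(χ(G) = 5 ≤ 7.)

Yes, G is 7-colorable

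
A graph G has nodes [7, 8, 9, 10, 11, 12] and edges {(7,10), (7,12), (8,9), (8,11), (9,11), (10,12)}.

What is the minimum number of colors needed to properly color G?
χ(G) = 3

Clique number ω(G) = 3 (lower bound: χ ≥ ω).
The clique on [8, 9, 11] has size 3, forcing χ ≥ 3, and the coloring below uses 3 colors, so χ(G) = 3.
A valid 3-coloring: color 1: [8, 10]; color 2: [9, 12]; color 3: [7, 11].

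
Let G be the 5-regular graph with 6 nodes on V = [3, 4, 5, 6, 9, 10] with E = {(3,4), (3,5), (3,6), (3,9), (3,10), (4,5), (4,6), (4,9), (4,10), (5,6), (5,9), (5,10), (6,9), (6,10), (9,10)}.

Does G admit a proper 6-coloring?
Yes, G is 6-colorable

A valid 6-coloring: color 1: [9]; color 2: [4]; color 3: [10]; color 4: [5]; color 5: [6]; color 6: [3].
(χ(G) = 6 ≤ 6.)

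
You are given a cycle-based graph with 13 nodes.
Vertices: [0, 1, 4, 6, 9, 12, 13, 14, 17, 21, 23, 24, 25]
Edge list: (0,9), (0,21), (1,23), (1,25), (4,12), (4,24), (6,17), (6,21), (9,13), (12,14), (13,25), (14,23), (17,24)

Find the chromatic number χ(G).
Clique number ω(G) = 2 (lower bound: χ ≥ ω).
Odd cycle [17, 24, 4, 12, 14, 23, 1, 25, 13, 9, 0, 21, 6] needs 3 colors (χ ≥ 3).
The coloring below uses 3 colors, so χ(G) = 3.
A valid 3-coloring: color 1: [1, 4, 13, 14, 17, 21]; color 2: [6, 9, 12, 23, 24, 25]; color 3: [0].

χ(G) = 3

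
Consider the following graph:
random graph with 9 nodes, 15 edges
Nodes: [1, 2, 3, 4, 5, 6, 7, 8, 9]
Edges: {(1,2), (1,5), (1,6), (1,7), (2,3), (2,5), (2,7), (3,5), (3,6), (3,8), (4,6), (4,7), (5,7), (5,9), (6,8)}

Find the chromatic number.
Clique number ω(G) = 4 (lower bound: χ ≥ ω).
The clique on [1, 2, 5, 7] has size 4, forcing χ ≥ 4, and the coloring below uses 4 colors, so χ(G) = 4.
A valid 4-coloring: color 1: [5, 6]; color 2: [2, 4, 8, 9]; color 3: [1, 3]; color 4: [7].

χ(G) = 4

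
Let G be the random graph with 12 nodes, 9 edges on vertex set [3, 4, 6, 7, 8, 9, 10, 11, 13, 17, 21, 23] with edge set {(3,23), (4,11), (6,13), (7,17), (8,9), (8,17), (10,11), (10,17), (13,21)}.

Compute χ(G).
Clique number ω(G) = 2 (lower bound: χ ≥ ω).
The graph is bipartite (no odd cycle), so 2 colors suffice: χ(G) = 2.
A valid 2-coloring: color 1: [3, 9, 11, 13, 17]; color 2: [4, 6, 7, 8, 10, 21, 23].

χ(G) = 2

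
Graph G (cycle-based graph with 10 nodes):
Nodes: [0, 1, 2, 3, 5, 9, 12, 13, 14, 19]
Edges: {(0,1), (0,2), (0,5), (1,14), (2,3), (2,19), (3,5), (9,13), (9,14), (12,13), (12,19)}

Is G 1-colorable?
No, G is not 1-colorable

Edge (0,1) forces its endpoints to differ, so 1 color is not enough.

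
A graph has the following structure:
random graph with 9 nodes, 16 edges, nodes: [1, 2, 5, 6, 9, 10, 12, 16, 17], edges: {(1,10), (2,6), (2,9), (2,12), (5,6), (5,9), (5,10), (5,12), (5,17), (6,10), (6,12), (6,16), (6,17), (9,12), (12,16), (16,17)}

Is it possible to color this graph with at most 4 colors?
A valid 4-coloring: color 1: [1, 6, 9]; color 2: [10, 12, 17]; color 3: [2, 5, 16].
(χ(G) = 3 ≤ 4.)

Yes, G is 4-colorable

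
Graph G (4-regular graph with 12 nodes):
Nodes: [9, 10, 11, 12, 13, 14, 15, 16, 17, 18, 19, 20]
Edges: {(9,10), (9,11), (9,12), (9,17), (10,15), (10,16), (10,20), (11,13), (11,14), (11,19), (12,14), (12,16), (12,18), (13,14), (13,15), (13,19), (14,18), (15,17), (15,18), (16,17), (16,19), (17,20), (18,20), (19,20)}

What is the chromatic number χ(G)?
χ(G) = 3

Clique number ω(G) = 3 (lower bound: χ ≥ ω).
The clique on [11, 13, 19] has size 3, forcing χ ≥ 3, and the coloring below uses 3 colors, so χ(G) = 3.
A valid 3-coloring: color 1: [9, 13, 16, 18]; color 2: [11, 12, 15, 20]; color 3: [10, 14, 17, 19].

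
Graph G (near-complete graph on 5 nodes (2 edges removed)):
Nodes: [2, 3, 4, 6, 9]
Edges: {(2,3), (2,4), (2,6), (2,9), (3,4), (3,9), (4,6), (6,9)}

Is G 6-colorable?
A valid 6-coloring: color 1: [2]; color 2: [3, 6]; color 3: [4, 9].
(χ(G) = 3 ≤ 6.)

Yes, G is 6-colorable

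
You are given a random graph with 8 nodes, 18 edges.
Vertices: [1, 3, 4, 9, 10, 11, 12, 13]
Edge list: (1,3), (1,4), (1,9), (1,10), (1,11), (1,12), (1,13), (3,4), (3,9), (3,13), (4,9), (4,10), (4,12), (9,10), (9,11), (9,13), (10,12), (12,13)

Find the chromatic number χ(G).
Clique number ω(G) = 4 (lower bound: χ ≥ ω).
The clique on [1, 4, 9, 10] has size 4, forcing χ ≥ 4, and the coloring below uses 4 colors, so χ(G) = 4.
A valid 4-coloring: color 1: [1]; color 2: [9, 12]; color 3: [4, 11, 13]; color 4: [3, 10].

χ(G) = 4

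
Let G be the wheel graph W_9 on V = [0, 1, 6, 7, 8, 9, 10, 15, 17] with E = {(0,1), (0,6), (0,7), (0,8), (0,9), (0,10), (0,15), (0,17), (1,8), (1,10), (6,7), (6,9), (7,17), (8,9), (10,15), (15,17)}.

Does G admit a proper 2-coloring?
The clique on vertices [0, 1, 8] has size 3 > 2, so it alone needs 3 colors.

No, G is not 2-colorable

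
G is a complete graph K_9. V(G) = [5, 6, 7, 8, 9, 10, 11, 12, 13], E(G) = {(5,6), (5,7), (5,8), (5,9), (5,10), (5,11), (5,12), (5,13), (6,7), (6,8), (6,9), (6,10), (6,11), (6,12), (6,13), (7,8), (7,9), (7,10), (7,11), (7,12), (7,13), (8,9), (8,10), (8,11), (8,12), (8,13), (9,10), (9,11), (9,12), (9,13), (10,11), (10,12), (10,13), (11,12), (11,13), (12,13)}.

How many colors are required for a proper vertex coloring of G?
Clique number ω(G) = 9 (lower bound: χ ≥ ω).
The clique on [5, 6, 7, 8, 9, 10, 11, 12, 13] has size 9, forcing χ ≥ 9, and the coloring below uses 9 colors, so χ(G) = 9.
A valid 9-coloring: color 1: [13]; color 2: [9]; color 3: [6]; color 4: [11]; color 5: [10]; color 6: [7]; color 7: [8]; color 8: [5]; color 9: [12].

χ(G) = 9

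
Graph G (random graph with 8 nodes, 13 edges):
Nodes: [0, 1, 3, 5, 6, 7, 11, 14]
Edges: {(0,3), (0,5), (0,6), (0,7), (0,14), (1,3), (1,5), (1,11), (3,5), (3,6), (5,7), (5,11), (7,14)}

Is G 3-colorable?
A valid 3-coloring: color 1: [5, 6, 14]; color 2: [0, 1]; color 3: [3, 7, 11].
(χ(G) = 3 ≤ 3.)

Yes, G is 3-colorable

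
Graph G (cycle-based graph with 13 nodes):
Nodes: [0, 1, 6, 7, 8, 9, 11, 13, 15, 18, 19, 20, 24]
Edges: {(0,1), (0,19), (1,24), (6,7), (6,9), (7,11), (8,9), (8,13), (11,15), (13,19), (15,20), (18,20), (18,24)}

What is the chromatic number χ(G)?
Clique number ω(G) = 2 (lower bound: χ ≥ ω).
Odd cycle [11, 15, 20, 18, 24, 1, 0, 19, 13, 8, 9, 6, 7] needs 3 colors (χ ≥ 3).
The coloring below uses 3 colors, so χ(G) = 3.
A valid 3-coloring: color 1: [0, 6, 11, 13, 20, 24]; color 2: [1, 7, 8, 15, 18, 19]; color 3: [9].

χ(G) = 3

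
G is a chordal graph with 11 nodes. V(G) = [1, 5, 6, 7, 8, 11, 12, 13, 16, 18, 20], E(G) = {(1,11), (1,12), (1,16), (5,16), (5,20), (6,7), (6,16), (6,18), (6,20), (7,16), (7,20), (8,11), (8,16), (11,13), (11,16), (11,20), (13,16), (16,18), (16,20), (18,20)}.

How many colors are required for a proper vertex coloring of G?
χ(G) = 4

Clique number ω(G) = 4 (lower bound: χ ≥ ω).
The clique on [6, 16, 18, 20] has size 4, forcing χ ≥ 4, and the coloring below uses 4 colors, so χ(G) = 4.
A valid 4-coloring: color 1: [12, 16]; color 2: [1, 8, 13, 20]; color 3: [5, 6, 11]; color 4: [7, 18].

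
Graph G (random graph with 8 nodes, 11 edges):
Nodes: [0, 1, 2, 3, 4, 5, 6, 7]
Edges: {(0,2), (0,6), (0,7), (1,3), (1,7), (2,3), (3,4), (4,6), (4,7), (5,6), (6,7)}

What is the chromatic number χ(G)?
Clique number ω(G) = 3 (lower bound: χ ≥ ω).
The clique on [0, 6, 7] has size 3, forcing χ ≥ 3, and the coloring below uses 3 colors, so χ(G) = 3.
A valid 3-coloring: color 1: [3, 5, 7]; color 2: [1, 2, 6]; color 3: [0, 4].

χ(G) = 3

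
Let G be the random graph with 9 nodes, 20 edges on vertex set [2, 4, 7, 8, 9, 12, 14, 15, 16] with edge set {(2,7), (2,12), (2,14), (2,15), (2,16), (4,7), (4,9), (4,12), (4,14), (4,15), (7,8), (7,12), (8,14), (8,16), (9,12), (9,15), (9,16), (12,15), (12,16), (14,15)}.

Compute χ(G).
χ(G) = 4

Clique number ω(G) = 4 (lower bound: χ ≥ ω).
The clique on [4, 9, 12, 15] has size 4, forcing χ ≥ 4, and the coloring below uses 4 colors, so χ(G) = 4.
A valid 4-coloring: color 1: [12, 14]; color 2: [7, 15, 16]; color 3: [2, 4, 8]; color 4: [9].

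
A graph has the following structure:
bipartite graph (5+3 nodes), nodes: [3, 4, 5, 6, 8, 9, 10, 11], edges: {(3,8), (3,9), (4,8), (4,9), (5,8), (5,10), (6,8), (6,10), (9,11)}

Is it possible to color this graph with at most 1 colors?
Edge (3,8) forces its endpoints to differ, so 1 color is not enough.

No, G is not 1-colorable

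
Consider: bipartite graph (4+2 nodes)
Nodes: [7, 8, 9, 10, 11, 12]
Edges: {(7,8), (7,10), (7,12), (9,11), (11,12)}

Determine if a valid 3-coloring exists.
A valid 3-coloring: color 1: [7, 11]; color 2: [8, 9, 10, 12].
(χ(G) = 2 ≤ 3.)

Yes, G is 3-colorable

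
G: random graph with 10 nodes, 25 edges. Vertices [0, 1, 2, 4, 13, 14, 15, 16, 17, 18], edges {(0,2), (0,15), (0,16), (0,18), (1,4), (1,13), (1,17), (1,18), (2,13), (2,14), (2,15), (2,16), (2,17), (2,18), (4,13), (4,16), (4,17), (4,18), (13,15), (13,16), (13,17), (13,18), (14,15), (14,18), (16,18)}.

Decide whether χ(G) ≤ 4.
Yes, G is 4-colorable

A valid 4-coloring: color 1: [0, 13, 14]; color 2: [2, 4]; color 3: [15, 17, 18]; color 4: [1, 16].
(χ(G) = 4 ≤ 4.)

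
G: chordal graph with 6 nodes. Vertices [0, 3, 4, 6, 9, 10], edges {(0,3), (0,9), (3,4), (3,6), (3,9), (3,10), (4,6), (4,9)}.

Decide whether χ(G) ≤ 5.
Yes, G is 5-colorable

A valid 5-coloring: color 1: [3]; color 2: [0, 4, 10]; color 3: [6, 9].
(χ(G) = 3 ≤ 5.)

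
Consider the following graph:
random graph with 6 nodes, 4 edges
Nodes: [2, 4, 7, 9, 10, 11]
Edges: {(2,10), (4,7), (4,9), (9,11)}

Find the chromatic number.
χ(G) = 2

Clique number ω(G) = 2 (lower bound: χ ≥ ω).
The graph is bipartite (no odd cycle), so 2 colors suffice: χ(G) = 2.
A valid 2-coloring: color 1: [2, 7, 9]; color 2: [4, 10, 11].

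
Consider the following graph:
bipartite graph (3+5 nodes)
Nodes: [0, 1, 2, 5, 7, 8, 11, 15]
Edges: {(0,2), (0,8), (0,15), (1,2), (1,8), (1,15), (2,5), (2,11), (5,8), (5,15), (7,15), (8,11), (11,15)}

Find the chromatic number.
χ(G) = 2

Clique number ω(G) = 2 (lower bound: χ ≥ ω).
The graph is bipartite (no odd cycle), so 2 colors suffice: χ(G) = 2.
A valid 2-coloring: color 1: [2, 8, 15]; color 2: [0, 1, 5, 7, 11].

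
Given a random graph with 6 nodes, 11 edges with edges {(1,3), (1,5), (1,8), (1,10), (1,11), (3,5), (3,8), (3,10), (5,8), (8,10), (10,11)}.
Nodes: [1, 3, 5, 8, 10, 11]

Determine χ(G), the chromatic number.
χ(G) = 4

Clique number ω(G) = 4 (lower bound: χ ≥ ω).
The clique on [1, 3, 8, 10] has size 4, forcing χ ≥ 4, and the coloring below uses 4 colors, so χ(G) = 4.
A valid 4-coloring: color 1: [1]; color 2: [8, 11]; color 3: [3]; color 4: [5, 10].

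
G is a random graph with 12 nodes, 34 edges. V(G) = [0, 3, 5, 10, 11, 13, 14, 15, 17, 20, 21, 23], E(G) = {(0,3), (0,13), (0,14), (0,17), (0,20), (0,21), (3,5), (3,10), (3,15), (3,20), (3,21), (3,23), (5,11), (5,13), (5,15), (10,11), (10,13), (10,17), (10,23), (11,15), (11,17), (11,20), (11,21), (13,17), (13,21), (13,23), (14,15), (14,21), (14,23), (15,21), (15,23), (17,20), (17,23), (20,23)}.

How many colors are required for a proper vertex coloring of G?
χ(G) = 4

Clique number ω(G) = 4 (lower bound: χ ≥ ω).
The clique on [10, 13, 17, 23] has size 4, forcing χ ≥ 4, and the coloring below uses 4 colors, so χ(G) = 4.
A valid 4-coloring: color 1: [0, 11, 23]; color 2: [3, 13, 14]; color 3: [15, 17]; color 4: [5, 10, 20, 21].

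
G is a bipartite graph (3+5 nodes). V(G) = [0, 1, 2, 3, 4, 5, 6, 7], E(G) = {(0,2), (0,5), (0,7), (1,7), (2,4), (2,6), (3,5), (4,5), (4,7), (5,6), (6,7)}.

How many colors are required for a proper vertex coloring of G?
χ(G) = 2

Clique number ω(G) = 2 (lower bound: χ ≥ ω).
The graph is bipartite (no odd cycle), so 2 colors suffice: χ(G) = 2.
A valid 2-coloring: color 1: [2, 5, 7]; color 2: [0, 1, 3, 4, 6].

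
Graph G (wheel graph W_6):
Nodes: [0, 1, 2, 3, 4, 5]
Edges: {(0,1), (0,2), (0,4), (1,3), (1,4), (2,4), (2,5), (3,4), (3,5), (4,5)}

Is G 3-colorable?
No, G is not 3-colorable

Odd cycle [5, 3, 1, 0, 2] needs 3 colors (χ ≥ 3).
Vertex 4 is adjacent to every vertex of [0, 1, 2, 3, 5], which already need 3 colors among themselves, so 4 needs a new color (χ ≥ 4).
Hence χ(G) ≥ 4 > 3, so no proper 3-coloring exists.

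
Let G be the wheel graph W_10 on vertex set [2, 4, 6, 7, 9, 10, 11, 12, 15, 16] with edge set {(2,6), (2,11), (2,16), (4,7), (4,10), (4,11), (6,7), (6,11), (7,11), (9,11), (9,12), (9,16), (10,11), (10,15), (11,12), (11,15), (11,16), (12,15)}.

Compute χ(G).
Clique number ω(G) = 3 (lower bound: χ ≥ ω).
Odd cycle [10, 15, 12, 9, 16, 2, 6, 7, 4] needs 3 colors (χ ≥ 3).
Vertex 11 is adjacent to every vertex of [2, 4, 6, 7, 9, 10, 12, 15, 16], which already need 3 colors among themselves, so 11 needs a new color (χ ≥ 4).
The coloring below uses 4 colors, so χ(G) = 4.
A valid 4-coloring: color 1: [11]; color 2: [7, 10, 12, 16]; color 3: [2, 4, 9, 15]; color 4: [6].

χ(G) = 4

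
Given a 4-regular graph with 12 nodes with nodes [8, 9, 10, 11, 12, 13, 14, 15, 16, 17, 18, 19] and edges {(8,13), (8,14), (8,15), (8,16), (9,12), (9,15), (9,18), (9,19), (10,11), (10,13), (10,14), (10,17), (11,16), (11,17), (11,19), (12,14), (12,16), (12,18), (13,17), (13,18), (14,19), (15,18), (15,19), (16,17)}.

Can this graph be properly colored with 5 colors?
A valid 5-coloring: color 1: [9, 13, 14, 16]; color 2: [11, 12, 15]; color 3: [8, 10, 18, 19]; color 4: [17].
(χ(G) = 4 ≤ 5.)

Yes, G is 5-colorable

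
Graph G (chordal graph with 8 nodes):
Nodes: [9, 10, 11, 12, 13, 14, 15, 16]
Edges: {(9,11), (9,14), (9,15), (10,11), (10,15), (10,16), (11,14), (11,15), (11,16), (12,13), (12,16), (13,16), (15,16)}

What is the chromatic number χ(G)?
Clique number ω(G) = 4 (lower bound: χ ≥ ω).
The clique on [10, 11, 15, 16] has size 4, forcing χ ≥ 4, and the coloring below uses 4 colors, so χ(G) = 4.
A valid 4-coloring: color 1: [11, 13]; color 2: [9, 16]; color 3: [12, 14, 15]; color 4: [10].

χ(G) = 4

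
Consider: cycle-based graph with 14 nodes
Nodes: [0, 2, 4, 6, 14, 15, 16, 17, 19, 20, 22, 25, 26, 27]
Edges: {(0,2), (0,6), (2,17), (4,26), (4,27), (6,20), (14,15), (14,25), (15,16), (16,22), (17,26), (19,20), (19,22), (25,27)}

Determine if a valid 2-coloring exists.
Yes, G is 2-colorable

A valid 2-coloring: color 1: [2, 6, 14, 16, 19, 26, 27]; color 2: [0, 4, 15, 17, 20, 22, 25].
(χ(G) = 2 ≤ 2.)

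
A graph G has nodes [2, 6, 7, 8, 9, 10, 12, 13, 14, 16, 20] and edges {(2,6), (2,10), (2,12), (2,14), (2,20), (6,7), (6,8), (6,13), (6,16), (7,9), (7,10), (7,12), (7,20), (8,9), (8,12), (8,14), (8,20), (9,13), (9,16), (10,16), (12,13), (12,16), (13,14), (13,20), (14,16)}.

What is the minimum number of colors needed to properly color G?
Clique number ω(G) = 2 (lower bound: χ ≥ ω).
The graph is bipartite (no odd cycle), so 2 colors suffice: χ(G) = 2.
A valid 2-coloring: color 1: [6, 9, 10, 12, 14, 20]; color 2: [2, 7, 8, 13, 16].

χ(G) = 2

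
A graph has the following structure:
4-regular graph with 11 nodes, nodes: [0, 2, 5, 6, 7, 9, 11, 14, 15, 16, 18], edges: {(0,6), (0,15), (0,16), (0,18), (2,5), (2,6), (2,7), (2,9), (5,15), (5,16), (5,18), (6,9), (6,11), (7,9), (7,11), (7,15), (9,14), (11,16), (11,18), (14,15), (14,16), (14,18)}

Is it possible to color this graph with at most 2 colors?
The clique on vertices [2, 6, 9] has size 3 > 2, so it alone needs 3 colors.

No, G is not 2-colorable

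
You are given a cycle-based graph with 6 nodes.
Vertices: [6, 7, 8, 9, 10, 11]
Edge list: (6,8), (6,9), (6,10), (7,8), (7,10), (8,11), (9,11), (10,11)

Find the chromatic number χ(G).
χ(G) = 2

Clique number ω(G) = 2 (lower bound: χ ≥ ω).
The graph is bipartite (no odd cycle), so 2 colors suffice: χ(G) = 2.
A valid 2-coloring: color 1: [8, 9, 10]; color 2: [6, 7, 11].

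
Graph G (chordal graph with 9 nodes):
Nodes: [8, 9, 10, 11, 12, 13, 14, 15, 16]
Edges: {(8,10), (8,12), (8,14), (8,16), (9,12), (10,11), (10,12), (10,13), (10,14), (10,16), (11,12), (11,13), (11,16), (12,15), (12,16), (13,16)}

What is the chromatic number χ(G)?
χ(G) = 4

Clique number ω(G) = 4 (lower bound: χ ≥ ω).
The clique on [8, 10, 12, 16] has size 4, forcing χ ≥ 4, and the coloring below uses 4 colors, so χ(G) = 4.
A valid 4-coloring: color 1: [12, 13, 14]; color 2: [9, 10, 15]; color 3: [16]; color 4: [8, 11].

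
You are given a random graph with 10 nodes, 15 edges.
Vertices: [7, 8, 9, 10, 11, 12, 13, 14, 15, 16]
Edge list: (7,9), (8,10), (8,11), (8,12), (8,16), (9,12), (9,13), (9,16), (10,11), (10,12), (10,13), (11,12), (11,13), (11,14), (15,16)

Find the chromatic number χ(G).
χ(G) = 4

Clique number ω(G) = 4 (lower bound: χ ≥ ω).
The clique on [8, 10, 11, 12] has size 4, forcing χ ≥ 4, and the coloring below uses 4 colors, so χ(G) = 4.
A valid 4-coloring: color 1: [9, 11, 15]; color 2: [7, 10, 14, 16]; color 3: [8, 13]; color 4: [12].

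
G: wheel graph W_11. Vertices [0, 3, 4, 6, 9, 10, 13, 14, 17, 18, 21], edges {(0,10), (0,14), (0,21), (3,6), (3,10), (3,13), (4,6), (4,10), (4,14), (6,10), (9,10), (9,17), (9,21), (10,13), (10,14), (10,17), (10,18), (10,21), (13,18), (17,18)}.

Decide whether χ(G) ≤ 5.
Yes, G is 5-colorable

A valid 5-coloring: color 1: [10]; color 2: [6, 13, 14, 17, 21]; color 3: [0, 3, 4, 9, 18].
(χ(G) = 3 ≤ 5.)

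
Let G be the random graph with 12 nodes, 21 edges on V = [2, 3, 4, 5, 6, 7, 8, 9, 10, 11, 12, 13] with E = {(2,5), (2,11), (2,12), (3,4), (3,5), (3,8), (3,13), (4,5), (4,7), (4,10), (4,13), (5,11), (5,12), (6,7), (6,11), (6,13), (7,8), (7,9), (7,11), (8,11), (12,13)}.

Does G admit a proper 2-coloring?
The clique on vertices [2, 5, 11] has size 3 > 2, so it alone needs 3 colors.

No, G is not 2-colorable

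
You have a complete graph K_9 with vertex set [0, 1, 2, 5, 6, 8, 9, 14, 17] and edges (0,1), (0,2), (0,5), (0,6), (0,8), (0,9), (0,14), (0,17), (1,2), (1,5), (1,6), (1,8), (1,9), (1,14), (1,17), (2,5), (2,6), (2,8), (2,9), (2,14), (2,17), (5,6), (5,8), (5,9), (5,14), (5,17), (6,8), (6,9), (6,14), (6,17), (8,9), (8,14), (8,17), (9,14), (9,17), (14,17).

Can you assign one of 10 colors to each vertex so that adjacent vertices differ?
A valid 10-coloring: color 1: [5]; color 2: [1]; color 3: [14]; color 4: [0]; color 5: [6]; color 6: [2]; color 7: [17]; color 8: [9]; color 9: [8].
(χ(G) = 9 ≤ 10.)

Yes, G is 10-colorable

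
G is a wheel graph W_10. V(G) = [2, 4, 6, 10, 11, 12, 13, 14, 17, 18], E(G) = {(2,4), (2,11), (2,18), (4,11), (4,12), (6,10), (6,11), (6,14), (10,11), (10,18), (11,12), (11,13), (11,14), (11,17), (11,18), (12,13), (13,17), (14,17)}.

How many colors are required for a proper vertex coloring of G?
Clique number ω(G) = 3 (lower bound: χ ≥ ω).
Odd cycle [10, 6, 14, 17, 13, 12, 4, 2, 18] needs 3 colors (χ ≥ 3).
Vertex 11 is adjacent to every vertex of [2, 4, 6, 10, 12, 13, 14, 17, 18], which already need 3 colors among themselves, so 11 needs a new color (χ ≥ 4).
The coloring below uses 4 colors, so χ(G) = 4.
A valid 4-coloring: color 1: [11]; color 2: [2, 10, 13, 14]; color 3: [6, 12, 17, 18]; color 4: [4].

χ(G) = 4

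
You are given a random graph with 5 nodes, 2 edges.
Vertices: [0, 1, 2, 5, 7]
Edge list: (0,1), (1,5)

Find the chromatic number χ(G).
χ(G) = 2

Clique number ω(G) = 2 (lower bound: χ ≥ ω).
The graph is bipartite (no odd cycle), so 2 colors suffice: χ(G) = 2.
A valid 2-coloring: color 1: [1, 2, 7]; color 2: [0, 5].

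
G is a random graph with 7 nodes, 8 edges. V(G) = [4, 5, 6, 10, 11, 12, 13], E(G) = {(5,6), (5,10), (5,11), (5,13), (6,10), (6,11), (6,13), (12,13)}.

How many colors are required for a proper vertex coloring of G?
χ(G) = 3

Clique number ω(G) = 3 (lower bound: χ ≥ ω).
The clique on [5, 6, 10] has size 3, forcing χ ≥ 3, and the coloring below uses 3 colors, so χ(G) = 3.
A valid 3-coloring: color 1: [4, 6, 12]; color 2: [5]; color 3: [10, 11, 13].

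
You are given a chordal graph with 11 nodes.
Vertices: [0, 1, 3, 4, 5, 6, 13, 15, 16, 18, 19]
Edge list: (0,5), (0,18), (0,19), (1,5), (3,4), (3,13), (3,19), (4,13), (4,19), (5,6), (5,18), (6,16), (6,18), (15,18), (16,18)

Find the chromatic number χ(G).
Clique number ω(G) = 3 (lower bound: χ ≥ ω).
The clique on [3, 4, 19] has size 3, forcing χ ≥ 3, and the coloring below uses 3 colors, so χ(G) = 3.
A valid 3-coloring: color 1: [1, 13, 18, 19]; color 2: [3, 5, 15, 16]; color 3: [0, 4, 6].

χ(G) = 3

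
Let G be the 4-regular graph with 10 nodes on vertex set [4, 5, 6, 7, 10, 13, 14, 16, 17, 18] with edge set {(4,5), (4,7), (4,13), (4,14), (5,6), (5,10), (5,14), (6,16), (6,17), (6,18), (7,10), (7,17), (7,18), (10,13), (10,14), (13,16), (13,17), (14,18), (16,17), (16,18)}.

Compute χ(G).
Clique number ω(G) = 3 (lower bound: χ ≥ ω).
The clique on [4, 5, 14] has size 3, forcing χ ≥ 3, and the coloring below uses 3 colors, so χ(G) = 3.
A valid 3-coloring: color 1: [4, 10, 17, 18]; color 2: [6, 7, 13, 14]; color 3: [5, 16].

χ(G) = 3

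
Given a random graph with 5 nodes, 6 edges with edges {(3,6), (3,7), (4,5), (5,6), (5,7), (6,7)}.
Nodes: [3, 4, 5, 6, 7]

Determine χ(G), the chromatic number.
χ(G) = 3

Clique number ω(G) = 3 (lower bound: χ ≥ ω).
The clique on [3, 6, 7] has size 3, forcing χ ≥ 3, and the coloring below uses 3 colors, so χ(G) = 3.
A valid 3-coloring: color 1: [4, 7]; color 2: [3, 5]; color 3: [6].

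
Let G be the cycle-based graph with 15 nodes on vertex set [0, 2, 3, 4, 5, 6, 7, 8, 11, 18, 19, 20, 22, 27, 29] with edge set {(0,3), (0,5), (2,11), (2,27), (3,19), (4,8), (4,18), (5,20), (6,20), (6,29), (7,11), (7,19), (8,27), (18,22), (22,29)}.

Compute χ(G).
χ(G) = 3

Clique number ω(G) = 2 (lower bound: χ ≥ ω).
Odd cycle [4, 18, 22, 29, 6, 20, 5, 0, 3, 19, 7, 11, 2, 27, 8] needs 3 colors (χ ≥ 3).
The coloring below uses 3 colors, so χ(G) = 3.
A valid 3-coloring: color 1: [3, 4, 5, 6, 7, 22, 27]; color 2: [0, 8, 11, 18, 19, 20, 29]; color 3: [2].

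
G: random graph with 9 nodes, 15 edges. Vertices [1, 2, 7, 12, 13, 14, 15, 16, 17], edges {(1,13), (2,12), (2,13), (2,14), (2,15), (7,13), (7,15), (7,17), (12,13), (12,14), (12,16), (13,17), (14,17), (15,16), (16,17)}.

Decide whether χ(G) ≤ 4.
Yes, G is 4-colorable

A valid 4-coloring: color 1: [13, 14, 16]; color 2: [1, 2, 17]; color 3: [7, 12]; color 4: [15].
(χ(G) = 3 ≤ 4.)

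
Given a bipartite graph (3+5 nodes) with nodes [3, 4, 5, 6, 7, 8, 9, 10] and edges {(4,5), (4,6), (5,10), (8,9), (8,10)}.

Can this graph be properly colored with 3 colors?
A valid 3-coloring: color 1: [3, 4, 7, 9, 10]; color 2: [5, 6, 8].
(χ(G) = 2 ≤ 3.)

Yes, G is 3-colorable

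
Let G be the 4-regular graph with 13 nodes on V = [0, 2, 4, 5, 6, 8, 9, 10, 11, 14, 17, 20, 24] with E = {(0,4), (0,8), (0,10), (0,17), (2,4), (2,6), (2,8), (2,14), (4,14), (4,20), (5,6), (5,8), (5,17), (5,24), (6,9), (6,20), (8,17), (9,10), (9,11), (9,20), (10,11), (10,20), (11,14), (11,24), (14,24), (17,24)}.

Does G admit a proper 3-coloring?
A valid 3-coloring: color 1: [0, 2, 5, 11, 20]; color 2: [6, 10, 14, 17]; color 3: [4, 8, 9, 24].
(χ(G) = 3 ≤ 3.)

Yes, G is 3-colorable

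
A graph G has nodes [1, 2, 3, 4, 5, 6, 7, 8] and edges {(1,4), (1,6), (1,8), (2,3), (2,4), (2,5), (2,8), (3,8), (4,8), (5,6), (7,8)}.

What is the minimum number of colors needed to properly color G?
χ(G) = 3

Clique number ω(G) = 3 (lower bound: χ ≥ ω).
The clique on [1, 4, 8] has size 3, forcing χ ≥ 3, and the coloring below uses 3 colors, so χ(G) = 3.
A valid 3-coloring: color 1: [6, 8]; color 2: [1, 2, 7]; color 3: [3, 4, 5].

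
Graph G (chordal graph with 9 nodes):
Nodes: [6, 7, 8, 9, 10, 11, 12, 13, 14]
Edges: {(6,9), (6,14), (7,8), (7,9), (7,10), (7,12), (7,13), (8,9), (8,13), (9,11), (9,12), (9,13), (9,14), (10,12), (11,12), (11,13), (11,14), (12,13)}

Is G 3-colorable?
No, G is not 3-colorable

The clique on vertices [7, 8, 9, 13] has size 4 > 3, so it alone needs 4 colors.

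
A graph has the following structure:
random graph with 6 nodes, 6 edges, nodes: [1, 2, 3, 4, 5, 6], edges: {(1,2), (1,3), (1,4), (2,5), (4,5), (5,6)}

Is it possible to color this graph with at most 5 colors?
A valid 5-coloring: color 1: [1, 5]; color 2: [2, 3, 4, 6].
(χ(G) = 2 ≤ 5.)

Yes, G is 5-colorable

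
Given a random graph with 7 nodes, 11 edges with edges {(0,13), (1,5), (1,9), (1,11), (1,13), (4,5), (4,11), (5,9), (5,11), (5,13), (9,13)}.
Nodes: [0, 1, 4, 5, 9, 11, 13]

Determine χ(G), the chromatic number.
Clique number ω(G) = 4 (lower bound: χ ≥ ω).
The clique on [1, 5, 9, 13] has size 4, forcing χ ≥ 4, and the coloring below uses 4 colors, so χ(G) = 4.
A valid 4-coloring: color 1: [0, 5]; color 2: [11, 13]; color 3: [1, 4]; color 4: [9].

χ(G) = 4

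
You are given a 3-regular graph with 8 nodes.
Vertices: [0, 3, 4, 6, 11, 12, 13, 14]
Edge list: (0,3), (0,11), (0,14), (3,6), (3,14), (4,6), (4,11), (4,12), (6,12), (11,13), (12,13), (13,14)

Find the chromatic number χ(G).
χ(G) = 3

Clique number ω(G) = 3 (lower bound: χ ≥ ω).
The clique on [0, 3, 14] has size 3, forcing χ ≥ 3, and the coloring below uses 3 colors, so χ(G) = 3.
A valid 3-coloring: color 1: [3, 4, 13]; color 2: [6, 11, 14]; color 3: [0, 12].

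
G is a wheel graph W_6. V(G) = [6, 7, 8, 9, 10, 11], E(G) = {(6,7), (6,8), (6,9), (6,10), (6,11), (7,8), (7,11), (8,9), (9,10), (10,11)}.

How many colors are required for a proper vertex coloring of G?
Clique number ω(G) = 3 (lower bound: χ ≥ ω).
Odd cycle [7, 8, 9, 10, 11] needs 3 colors (χ ≥ 3).
Vertex 6 is adjacent to every vertex of [7, 8, 9, 10, 11], which already need 3 colors among themselves, so 6 needs a new color (χ ≥ 4).
The coloring below uses 4 colors, so χ(G) = 4.
A valid 4-coloring: color 1: [6]; color 2: [7, 10]; color 3: [8, 11]; color 4: [9].

χ(G) = 4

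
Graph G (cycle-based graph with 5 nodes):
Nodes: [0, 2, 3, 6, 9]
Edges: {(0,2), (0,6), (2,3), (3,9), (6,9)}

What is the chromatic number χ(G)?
χ(G) = 3

Clique number ω(G) = 2 (lower bound: χ ≥ ω).
Odd cycle [9, 6, 0, 2, 3] needs 3 colors (χ ≥ 3).
The coloring below uses 3 colors, so χ(G) = 3.
A valid 3-coloring: color 1: [2, 9]; color 2: [3, 6]; color 3: [0].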